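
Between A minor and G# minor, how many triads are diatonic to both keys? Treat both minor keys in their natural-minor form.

0

Diatonic triads of A minor (natural minor): A minor (i), B diminished (ii°), C major (III), D minor (iv), E minor (v), F major (VI), G major (VII).
Diatonic triads of G# minor (natural minor): G# minor (i), A# diminished (ii°), B major (III), C# minor (iv), D# minor (v), E major (VI), F# major (VII).
No triad has the same root and quality in both keys.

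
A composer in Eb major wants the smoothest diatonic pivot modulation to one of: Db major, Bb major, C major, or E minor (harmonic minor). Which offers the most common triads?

Triads of Eb major: Eb major (I), F minor (ii), G minor (iii), Ab major (IV), Bb major (V), C minor (vi), D diminished (vii°).
Db major shares 2: Fm, Ab.
Bb major shares 4: Eb, Gm, Bb, Cm.
C major shares 0: none.
E minor (harmonic minor) shares 0: none.
The most common triads (4) are shared with Bb major.

Bb major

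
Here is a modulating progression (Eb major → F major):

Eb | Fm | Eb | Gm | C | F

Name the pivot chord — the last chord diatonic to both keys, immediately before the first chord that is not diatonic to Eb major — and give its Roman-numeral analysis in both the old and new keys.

Gm — iii in Eb major, ii in F major

Chords diatonic to Eb major: Eb, Fm, Gm, Ab, Bb, Cm, Ddim.
Reading the progression, the first chord not in that set is C, so the modulation leaves Eb major there.
The chord immediately before C is Gm, which is diatonic to both keys: iii in Eb major and ii in F major.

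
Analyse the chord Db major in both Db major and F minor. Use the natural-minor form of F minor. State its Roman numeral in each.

I in Db major; VI in F minor

The scale of Db major is Db Eb F Gb Ab Bb C; Db is degree 1, and the triad built there (Db-F-Ab) is major, so it is I.
The scale of F minor (natural minor) is F G Ab Bb C Db Eb; Db is degree 6, and the triad built there (Db-F-Ab) is major, so it is VI.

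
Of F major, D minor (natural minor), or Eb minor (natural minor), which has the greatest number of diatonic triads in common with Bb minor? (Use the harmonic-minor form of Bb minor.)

Triads of Bb minor (harmonic minor): Bb minor (i), C diminished (ii°), Db augmented (III+), Eb minor (iv), F major (V), Gb major (VI), A diminished (vii°).
F major shares 1: F.
D minor (natural minor) shares 1: F.
Eb minor (natural minor) shares 3: Bbm, Ebm, Gb.
The most common triads (3) are shared with Eb minor.

Eb minor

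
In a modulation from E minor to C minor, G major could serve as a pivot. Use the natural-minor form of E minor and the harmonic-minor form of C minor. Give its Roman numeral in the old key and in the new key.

III in E minor; V in C minor

The scale of E minor (natural minor) is E F# G A B C D; G is degree 3, and the triad built there (G-B-D) is major, so it is III.
The scale of C minor (harmonic minor) is C D Eb F G Ab B; G is degree 5, and the triad built there (G-B-D) is major, so it is V.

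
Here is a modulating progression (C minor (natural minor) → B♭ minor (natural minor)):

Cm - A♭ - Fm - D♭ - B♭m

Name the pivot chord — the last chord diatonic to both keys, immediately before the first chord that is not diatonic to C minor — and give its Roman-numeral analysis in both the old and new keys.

Chords diatonic to C minor: Cm, Ddim, E♭, Fm, Gm, A♭, B♭.
Reading the progression, the first chord not in that set is D♭, so the modulation leaves C minor there.
The chord immediately before D♭ is Fm, which is diatonic to both keys: iv in C minor and v in B♭ minor.

Fm — iv in C minor, v in B♭ minor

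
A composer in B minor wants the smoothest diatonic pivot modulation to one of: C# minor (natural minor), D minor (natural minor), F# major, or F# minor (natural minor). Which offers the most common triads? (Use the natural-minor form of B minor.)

F# minor

Triads of B minor (natural minor): Bm (i), C#dim (ii°), D (III), Em (iv), F#m (v), G (VI), A (VII).
C# minor (natural minor) shares 2: F#m, A.
D minor (natural minor) shares 0: none.
F# major shares 0: none.
F# minor (natural minor) shares 4: Bm, D, F#m, A.
The most common triads (4) are shared with F# minor.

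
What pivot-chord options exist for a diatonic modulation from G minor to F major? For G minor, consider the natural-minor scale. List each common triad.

Gm, Bb, Dm, F

Triads in G minor (natural minor): Gm (i), Adim (ii°), Bb (III), Cm (iv), Dm (v), Eb (VI), F (VII).
Triads in F major: F (I), Gm (ii), Am (iii), Bb (IV), C (V), Dm (vi), Edim (vii°).
Shared triads with their functions: Gm (i in G minor, ii in F major); Bb (III in G minor, IV in F major); Dm (v in G minor, vi in F major); F (VII in G minor, I in F major).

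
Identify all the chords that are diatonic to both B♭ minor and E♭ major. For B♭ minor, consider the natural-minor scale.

Triads in B♭ minor (natural minor): B♭m (i), Cdim (ii°), D♭ (III), E♭m (iv), Fm (v), G♭ (VI), A♭ (VII).
Triads in E♭ major: E♭ (I), Fm (ii), Gm (iii), A♭ (IV), B♭ (V), Cm (vi), Ddim (vii°).
Shared triads with their functions: Fm (v in B♭ minor, ii in E♭ major); A♭ (VII in B♭ minor, IV in E♭ major).

Fm, A♭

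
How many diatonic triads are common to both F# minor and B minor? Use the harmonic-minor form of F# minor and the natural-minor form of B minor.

3

Diatonic triads of F# minor (harmonic minor): F#m (i), G#dim (ii°), Aaug (III+), Bm (iv), C# (V), D (VI), E#dim (vii°).
Diatonic triads of B minor (natural minor): Bm (i), C#dim (ii°), D (III), Em (iv), F#m (v), G (VI), A (VII).
Matching root and quality in both lists: F#m, Bm, D.
That gives 3 common triads.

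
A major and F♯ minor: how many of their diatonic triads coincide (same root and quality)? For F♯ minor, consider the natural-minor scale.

Diatonic triads of A major: A major (I), B minor (ii), C♯ minor (iii), D major (IV), E major (V), F♯ minor (vi), G♯ diminished (vii°).
Diatonic triads of F♯ minor (natural minor): F♯ minor (i), G♯ diminished (ii°), A major (III), B minor (iv), C♯ minor (v), D major (VI), E major (VII).
Matching root and quality in both lists: A major, B minor, C♯ minor, D major, E major, F♯ minor, G♯ diminished.
That gives 7 common triads.

7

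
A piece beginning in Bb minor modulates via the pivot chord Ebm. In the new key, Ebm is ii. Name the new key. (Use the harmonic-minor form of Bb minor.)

The numeral ii denotes a minor triad on scale degree 2. With Eb on degree 2, the tonic of the new key is Db.
Degree 2 carries a minor triad in major keys, so the destination is Db major.
Check: the diatonic triads of Db major are Db (I), Ebm (ii), Fm (iii), Gb (IV), Ab (V), Bbm (vi), Cdim (vii°) — Ebm is indeed ii.

Db major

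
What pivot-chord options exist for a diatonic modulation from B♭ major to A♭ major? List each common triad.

Cm, E♭

Triads in B♭ major: B♭ major (I), C minor (ii), D minor (iii), E♭ major (IV), F major (V), G minor (vi), A diminished (vii°).
Triads in A♭ major: A♭ major (I), B♭ minor (ii), C minor (iii), D♭ major (IV), E♭ major (V), F minor (vi), G diminished (vii°).
Shared triads with their functions: C minor (ii in B♭ major, iii in A♭ major); E♭ major (IV in B♭ major, V in A♭ major).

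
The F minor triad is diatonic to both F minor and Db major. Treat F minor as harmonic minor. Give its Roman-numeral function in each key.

i in F minor; iii in Db major

The scale of F minor (harmonic minor) is F G Ab Bb C Db E; F is degree 1, and the triad built there (F-Ab-C) is minor, so it is i.
The scale of Db major is Db Eb F Gb Ab Bb C; F is degree 3, and the triad built there (F-Ab-C) is minor, so it is iii.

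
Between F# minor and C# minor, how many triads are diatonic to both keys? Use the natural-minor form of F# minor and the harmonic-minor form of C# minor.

Diatonic triads of F# minor (natural minor): F# minor (i), G# diminished (ii°), A major (III), B minor (iv), C# minor (v), D major (VI), E major (VII).
Diatonic triads of C# minor (harmonic minor): C# minor (i), D# diminished (ii°), E augmented (III+), F# minor (iv), G# major (V), A major (VI), B# diminished (vii°).
Matching root and quality in both lists: F# minor, A major, C# minor.
That gives 3 common triads.

3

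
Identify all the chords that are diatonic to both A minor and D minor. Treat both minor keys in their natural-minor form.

Am, C, Dm, F

Triads in A minor (natural minor): Am (i), Bdim (ii°), C (III), Dm (iv), Em (v), F (VI), G (VII).
Triads in D minor (natural minor): Dm (i), Edim (ii°), F (III), Gm (iv), Am (v), Bb (VI), C (VII).
Shared triads with their functions: Am (i in A minor, v in D minor); C (III in A minor, VII in D minor); Dm (iv in A minor, i in D minor); F (VI in A minor, III in D minor).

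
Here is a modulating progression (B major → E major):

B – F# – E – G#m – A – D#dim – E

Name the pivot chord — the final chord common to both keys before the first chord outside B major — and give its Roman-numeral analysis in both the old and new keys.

G#m — vi in B major, iii in E major

Chords diatonic to B major: B, C#m, D#m, E, F#, G#m, A#dim.
Reading the progression, the first chord not in that set is A, so the modulation leaves B major there.
The chord immediately before A is G#m, which is diatonic to both keys: vi in B major and iii in E major.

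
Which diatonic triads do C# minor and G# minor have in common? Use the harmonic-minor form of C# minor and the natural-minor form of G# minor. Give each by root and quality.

C#m

Triads in C# minor (harmonic minor): C#m (i), D#dim (ii°), Eaug (III+), F#m (iv), G# (V), A (VI), B#dim (vii°).
Triads in G# minor (natural minor): G#m (i), A#dim (ii°), B (III), C#m (iv), D#m (v), E (VI), F# (VII).
Shared triads with their functions: C#m (i in C# minor, iv in G# minor).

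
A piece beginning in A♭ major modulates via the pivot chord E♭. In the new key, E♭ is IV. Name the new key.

B♭ major

The numeral IV denotes a major triad on scale degree 4. With E♭ on degree 4, the tonic of the new key is B♭.
Degree 4 carries a major triad in major keys, so the destination is B♭ major.
Check: the diatonic triads of B♭ major are B♭ (I), Cm (ii), Dm (iii), E♭ (IV), F (V), Gm (vi), Adim (vii°) — E♭ is indeed IV.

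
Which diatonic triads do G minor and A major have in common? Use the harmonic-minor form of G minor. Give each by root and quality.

Triads in G minor (harmonic minor): G minor (i), A diminished (ii°), B♭ augmented (III+), C minor (iv), D major (V), E♭ major (VI), F♯ diminished (vii°).
Triads in A major: A major (I), B minor (ii), C♯ minor (iii), D major (IV), E major (V), F♯ minor (vi), G♯ diminished (vii°).
Shared triads with their functions: D major (V in G minor, IV in A major).

D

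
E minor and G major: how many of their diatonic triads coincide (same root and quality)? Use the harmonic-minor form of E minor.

Diatonic triads of E minor (harmonic minor): Em (i), F#dim (ii°), Gaug (III+), Am (iv), B (V), C (VI), D#dim (vii°).
Diatonic triads of G major: G (I), Am (ii), Bm (iii), C (IV), D (V), Em (vi), F#dim (vii°).
Matching root and quality in both lists: Em, F#dim, Am, C.
That gives 4 common triads.

4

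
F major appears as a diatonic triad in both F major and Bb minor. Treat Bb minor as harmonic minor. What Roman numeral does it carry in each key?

I in F major; V in Bb minor

The scale of F major is F G A Bb C D E; F is degree 1, and the triad built there (F-A-C) is major, so it is I.
The scale of Bb minor (harmonic minor) is Bb C Db Eb F Gb A; F is degree 5, and the triad built there (F-A-C) is major, so it is V.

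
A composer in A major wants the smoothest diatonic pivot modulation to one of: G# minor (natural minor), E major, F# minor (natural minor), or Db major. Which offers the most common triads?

Triads of A major: A (I), Bm (ii), C#m (iii), D (IV), E (V), F#m (vi), G#dim (vii°).
G# minor (natural minor) shares 2: C#m, E.
E major shares 4: A, C#m, E, F#m.
F# minor (natural minor) shares 7: A, Bm, C#m, D, E, F#m, G#dim.
Db major shares 0: none.
The most common triads (7) are shared with F# minor.

F# minor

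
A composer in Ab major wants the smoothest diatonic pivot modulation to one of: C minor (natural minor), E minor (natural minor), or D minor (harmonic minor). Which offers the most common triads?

C minor

Triads of Ab major: Ab (I), Bbm (ii), Cm (iii), Db (IV), Eb (V), Fm (vi), Gdim (vii°).
C minor (natural minor) shares 4: Ab, Cm, Eb, Fm.
E minor (natural minor) shares 0: none.
D minor (harmonic minor) shares 0: none.
The most common triads (4) are shared with C minor.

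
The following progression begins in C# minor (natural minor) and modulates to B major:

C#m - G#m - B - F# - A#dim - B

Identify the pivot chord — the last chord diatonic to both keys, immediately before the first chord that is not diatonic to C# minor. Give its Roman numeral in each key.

B — VII in C# minor, I in B major

Chords diatonic to C# minor: C#m, D#dim, E, F#m, G#m, A, B.
Reading the progression, the first chord not in that set is F#, so the modulation leaves C# minor there.
The chord immediately before F# is B, which is diatonic to both keys: VII in C# minor and I in B major.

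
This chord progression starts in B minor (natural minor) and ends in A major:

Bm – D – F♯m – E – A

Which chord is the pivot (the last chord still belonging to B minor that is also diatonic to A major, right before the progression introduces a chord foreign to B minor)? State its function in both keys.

Chords diatonic to B minor: Bm, C♯dim, D, Em, F♯m, G, A.
Reading the progression, the first chord not in that set is E, so the modulation leaves B minor there.
The chord immediately before E is F♯m, which is diatonic to both keys: v in B minor and vi in A major.

F♯m — v in B minor, vi in A major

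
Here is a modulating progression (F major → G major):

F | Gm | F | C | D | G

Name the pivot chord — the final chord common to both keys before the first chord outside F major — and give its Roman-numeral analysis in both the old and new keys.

Chords diatonic to F major: F, Gm, Am, B♭, C, Dm, Edim.
Reading the progression, the first chord not in that set is D, so the modulation leaves F major there.
The chord immediately before D is C, which is diatonic to both keys: V in F major and IV in G major.

C — V in F major, IV in G major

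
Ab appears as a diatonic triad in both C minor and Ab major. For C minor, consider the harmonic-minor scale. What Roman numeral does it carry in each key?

VI in C minor; I in Ab major

The scale of C minor (harmonic minor) is C D Eb F G Ab B; Ab is degree 6, and the triad built there (Ab-C-Eb) is major, so it is VI.
The scale of Ab major is Ab Bb C Db Eb F G; Ab is degree 1, and the triad built there (Ab-C-Eb) is major, so it is I.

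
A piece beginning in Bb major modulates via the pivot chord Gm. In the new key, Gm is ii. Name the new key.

F major

The numeral ii denotes a minor triad on scale degree 2. With G on degree 2, the tonic of the new key is F.
Degree 2 carries a minor triad in major keys, so the destination is F major.
Check: the diatonic triads of F major are F (I), Gm (ii), Am (iii), Bb (IV), C (V), Dm (vi), Edim (vii°) — Gm is indeed ii.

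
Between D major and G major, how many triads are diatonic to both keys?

4

Diatonic triads of D major: D major (I), E minor (ii), F# minor (iii), G major (IV), A major (V), B minor (vi), C# diminished (vii°).
Diatonic triads of G major: G major (I), A minor (ii), B minor (iii), C major (IV), D major (V), E minor (vi), F# diminished (vii°).
Matching root and quality in both lists: D major, E minor, G major, B minor.
That gives 4 common triads.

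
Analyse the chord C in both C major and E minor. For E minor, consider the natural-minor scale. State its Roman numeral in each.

The scale of C major is C D E F G A B; C is degree 1, and the triad built there (C-E-G) is major, so it is I.
The scale of E minor (natural minor) is E F# G A B C D; C is degree 6, and the triad built there (C-E-G) is major, so it is VI.

I in C major; VI in E minor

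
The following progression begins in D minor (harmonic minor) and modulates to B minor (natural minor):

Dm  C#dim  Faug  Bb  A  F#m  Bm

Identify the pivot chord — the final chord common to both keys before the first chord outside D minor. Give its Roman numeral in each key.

Chords diatonic to D minor: Dm, Edim, Faug, Gm, A, Bb, C#dim.
Reading the progression, the first chord not in that set is F#m, so the modulation leaves D minor there.
The chord immediately before F#m is A, which is diatonic to both keys: V in D minor and VII in B minor.

A — V in D minor, VII in B minor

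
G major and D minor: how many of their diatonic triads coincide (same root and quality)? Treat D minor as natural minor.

2

Diatonic triads of G major: G (I), Am (ii), Bm (iii), C (IV), D (V), Em (vi), F#dim (vii°).
Diatonic triads of D minor (natural minor): Dm (i), Edim (ii°), F (III), Gm (iv), Am (v), Bb (VI), C (VII).
Matching root and quality in both lists: Am, C.
That gives 2 common triads.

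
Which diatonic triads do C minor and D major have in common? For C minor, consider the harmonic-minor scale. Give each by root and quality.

G

Triads in C minor (harmonic minor): Cm (i), Ddim (ii°), E♭aug (III+), Fm (iv), G (V), A♭ (VI), Bdim (vii°).
Triads in D major: D (I), Em (ii), F♯m (iii), G (IV), A (V), Bm (vi), C♯dim (vii°).
Shared triads with their functions: G (V in C minor, IV in D major).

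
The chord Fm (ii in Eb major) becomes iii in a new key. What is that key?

The numeral iii denotes a minor triad on scale degree 3. With F on degree 3, the tonic of the new key is Db.
Degree 3 carries a minor triad in major keys, so the destination is Db major.
Check: the diatonic triads of Db major are Db (I), Ebm (ii), Fm (iii), Gb (IV), Ab (V), Bbm (vi), Cdim (vii°) — Fm is indeed iii.

Db major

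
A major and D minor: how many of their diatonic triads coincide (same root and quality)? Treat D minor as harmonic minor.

Diatonic triads of A major: A major (I), B minor (ii), C# minor (iii), D major (IV), E major (V), F# minor (vi), G# diminished (vii°).
Diatonic triads of D minor (harmonic minor): D minor (i), E diminished (ii°), F augmented (III+), G minor (iv), A major (V), Bb major (VI), C# diminished (vii°).
Matching root and quality in both lists: A major.
That gives 1 common triad.

1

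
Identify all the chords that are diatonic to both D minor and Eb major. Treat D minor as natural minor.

Triads in D minor (natural minor): Dm (i), Edim (ii°), F (III), Gm (iv), Am (v), Bb (VI), C (VII).
Triads in Eb major: Eb (I), Fm (ii), Gm (iii), Ab (IV), Bb (V), Cm (vi), Ddim (vii°).
Shared triads with their functions: Gm (iv in D minor, iii in Eb major); Bb (VI in D minor, V in Eb major).

Gm, Bb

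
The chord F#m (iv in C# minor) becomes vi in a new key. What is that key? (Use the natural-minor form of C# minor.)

The numeral vi denotes a minor triad on scale degree 6. With F# on degree 6, the tonic of the new key is A.
Degree 6 carries a minor triad in major keys, so the destination is A major.
Check: the diatonic triads of A major are A (I), Bm (ii), C#m (iii), D (IV), E (V), F#m (vi), G#dim (vii°) — F#m is indeed vi.

A major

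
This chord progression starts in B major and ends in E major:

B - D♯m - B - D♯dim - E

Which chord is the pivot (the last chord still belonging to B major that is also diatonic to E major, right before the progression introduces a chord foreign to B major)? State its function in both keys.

B — I in B major, V in E major

Chords diatonic to B major: B, C♯m, D♯m, E, F♯, G♯m, A♯dim.
Reading the progression, the first chord not in that set is D♯dim, so the modulation leaves B major there.
The chord immediately before D♯dim is B, which is diatonic to both keys: I in B major and V in E major.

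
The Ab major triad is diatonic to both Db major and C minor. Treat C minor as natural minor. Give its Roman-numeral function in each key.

The scale of Db major is Db Eb F Gb Ab Bb C; Ab is degree 5, and the triad built there (Ab-C-Eb) is major, so it is V.
The scale of C minor (natural minor) is C D Eb F G Ab Bb; Ab is degree 6, and the triad built there (Ab-C-Eb) is major, so it is VI.

V in Db major; VI in C minor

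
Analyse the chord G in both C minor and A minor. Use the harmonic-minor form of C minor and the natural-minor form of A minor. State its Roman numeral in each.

V in C minor; VII in A minor

The scale of C minor (harmonic minor) is C D Eb F G Ab B; G is degree 5, and the triad built there (G-B-D) is major, so it is V.
The scale of A minor (natural minor) is A B C D E F G; G is degree 7, and the triad built there (G-B-D) is major, so it is VII.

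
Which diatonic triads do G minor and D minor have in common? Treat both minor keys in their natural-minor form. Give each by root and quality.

Triads in G minor (natural minor): Gm (i), Adim (ii°), Bb (III), Cm (iv), Dm (v), Eb (VI), F (VII).
Triads in D minor (natural minor): Dm (i), Edim (ii°), F (III), Gm (iv), Am (v), Bb (VI), C (VII).
Shared triads with their functions: Gm (i in G minor, iv in D minor); Bb (III in G minor, VI in D minor); Dm (v in G minor, i in D minor); F (VII in G minor, III in D minor).

Gm, Bb, Dm, F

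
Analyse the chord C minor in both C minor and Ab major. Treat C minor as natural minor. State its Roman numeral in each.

The scale of C minor (natural minor) is C D Eb F G Ab Bb; C is degree 1, and the triad built there (C-Eb-G) is minor, so it is i.
The scale of Ab major is Ab Bb C Db Eb F G; C is degree 3, and the triad built there (C-Eb-G) is minor, so it is iii.

i in C minor; iii in Ab major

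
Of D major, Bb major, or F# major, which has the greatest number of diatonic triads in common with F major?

Triads of F major: F major (I), G minor (ii), A minor (iii), Bb major (IV), C major (V), D minor (vi), E diminished (vii°).
D major shares 0: none.
Bb major shares 4: F, Gm, Bb, Dm.
F# major shares 0: none.
The most common triads (4) are shared with Bb major.

Bb major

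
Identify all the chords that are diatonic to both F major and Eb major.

Triads in F major: F (I), Gm (ii), Am (iii), Bb (IV), C (V), Dm (vi), Edim (vii°).
Triads in Eb major: Eb (I), Fm (ii), Gm (iii), Ab (IV), Bb (V), Cm (vi), Ddim (vii°).
Shared triads with their functions: Gm (ii in F major, iii in Eb major); Bb (IV in F major, V in Eb major).

Gm, Bb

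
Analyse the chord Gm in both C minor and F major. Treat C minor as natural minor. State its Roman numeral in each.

v in C minor; ii in F major

The scale of C minor (natural minor) is C D Eb F G Ab Bb; G is degree 5, and the triad built there (G-Bb-D) is minor, so it is v.
The scale of F major is F G A Bb C D E; G is degree 2, and the triad built there (G-Bb-D) is minor, so it is ii.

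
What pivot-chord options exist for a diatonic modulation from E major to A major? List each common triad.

Triads in E major: E (I), F#m (ii), G#m (iii), A (IV), B (V), C#m (vi), D#dim (vii°).
Triads in A major: A (I), Bm (ii), C#m (iii), D (IV), E (V), F#m (vi), G#dim (vii°).
Shared triads with their functions: E (I in E major, V in A major); F#m (ii in E major, vi in A major); A (IV in E major, I in A major); C#m (vi in E major, iii in A major).

E, F#m, A, C#m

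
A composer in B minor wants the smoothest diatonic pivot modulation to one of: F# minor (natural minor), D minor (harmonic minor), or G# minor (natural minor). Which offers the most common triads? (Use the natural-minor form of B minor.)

F# minor

Triads of B minor (natural minor): B minor (i), C# diminished (ii°), D major (III), E minor (iv), F# minor (v), G major (VI), A major (VII).
F# minor (natural minor) shares 4: Bm, D, F#m, A.
D minor (harmonic minor) shares 2: C#dim, A.
G# minor (natural minor) shares 0: none.
The most common triads (4) are shared with F# minor.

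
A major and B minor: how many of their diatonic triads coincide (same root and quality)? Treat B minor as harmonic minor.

Diatonic triads of A major: A (I), Bm (ii), C#m (iii), D (IV), E (V), F#m (vi), G#dim (vii°).
Diatonic triads of B minor (harmonic minor): Bm (i), C#dim (ii°), Daug (III+), Em (iv), F# (V), G (VI), A#dim (vii°).
Matching root and quality in both lists: Bm.
That gives 1 common triad.

1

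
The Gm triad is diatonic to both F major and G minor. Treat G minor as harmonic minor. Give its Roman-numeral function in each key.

The scale of F major is F G A Bb C D E; G is degree 2, and the triad built there (G-Bb-D) is minor, so it is ii.
The scale of G minor (harmonic minor) is G A Bb C D Eb F#; G is degree 1, and the triad built there (G-Bb-D) is minor, so it is i.

ii in F major; i in G minor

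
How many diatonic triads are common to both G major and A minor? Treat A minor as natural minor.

Diatonic triads of G major: G major (I), A minor (ii), B minor (iii), C major (IV), D major (V), E minor (vi), F♯ diminished (vii°).
Diatonic triads of A minor (natural minor): A minor (i), B diminished (ii°), C major (III), D minor (iv), E minor (v), F major (VI), G major (VII).
Matching root and quality in both lists: G major, A minor, C major, E minor.
That gives 4 common triads.

4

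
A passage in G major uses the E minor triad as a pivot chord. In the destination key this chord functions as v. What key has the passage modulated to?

The numeral v denotes a minor triad on scale degree 5. With E on degree 5, the tonic of the new key is A.
Degree 5 carries a minor triad in natural-minor keys, so the destination is A minor.
Check: the diatonic triads of A minor (natural minor) are Am (i), Bdim (ii°), C (III), Dm (iv), Em (v), F (VI), G (VII) — E minor is indeed v.

A minor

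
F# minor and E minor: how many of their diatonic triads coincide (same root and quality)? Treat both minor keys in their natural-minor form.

2

Diatonic triads of F# minor (natural minor): F# minor (i), G# diminished (ii°), A major (III), B minor (iv), C# minor (v), D major (VI), E major (VII).
Diatonic triads of E minor (natural minor): E minor (i), F# diminished (ii°), G major (III), A minor (iv), B minor (v), C major (VI), D major (VII).
Matching root and quality in both lists: B minor, D major.
That gives 2 common triads.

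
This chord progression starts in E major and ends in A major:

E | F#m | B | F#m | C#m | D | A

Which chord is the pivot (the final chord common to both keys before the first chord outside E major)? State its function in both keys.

Chords diatonic to E major: E, F#m, G#m, A, B, C#m, D#dim.
Reading the progression, the first chord not in that set is D, so the modulation leaves E major there.
The chord immediately before D is C#m, which is diatonic to both keys: vi in E major and iii in A major.

C#m — vi in E major, iii in A major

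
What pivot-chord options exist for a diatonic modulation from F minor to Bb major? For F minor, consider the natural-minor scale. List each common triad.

Triads in F minor (natural minor): F minor (i), G diminished (ii°), Ab major (III), Bb minor (iv), C minor (v), Db major (VI), Eb major (VII).
Triads in Bb major: Bb major (I), C minor (ii), D minor (iii), Eb major (IV), F major (V), G minor (vi), A diminished (vii°).
Shared triads with their functions: C minor (v in F minor, ii in Bb major); Eb major (VII in F minor, IV in Bb major).

Cm, Eb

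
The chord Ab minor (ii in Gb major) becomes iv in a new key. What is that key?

Eb minor

The numeral iv denotes a minor triad on scale degree 4. With Ab on degree 4, the tonic of the new key is Eb.
Degree 4 carries a minor triad in minor keys, so the destination is Eb minor.
Check: the diatonic triads of Eb minor (natural minor) are Ebm (i), Fdim (ii°), Gb (III), Abm (iv), Bbm (v), Cb (VI), Db (VII) — Ab minor is indeed iv.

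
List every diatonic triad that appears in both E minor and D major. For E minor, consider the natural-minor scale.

Em, G, Bm, D

Triads in E minor (natural minor): E minor (i), F# diminished (ii°), G major (III), A minor (iv), B minor (v), C major (VI), D major (VII).
Triads in D major: D major (I), E minor (ii), F# minor (iii), G major (IV), A major (V), B minor (vi), C# diminished (vii°).
Shared triads with their functions: E minor (i in E minor, ii in D major); G major (III in E minor, IV in D major); B minor (v in E minor, vi in D major); D major (VII in E minor, I in D major).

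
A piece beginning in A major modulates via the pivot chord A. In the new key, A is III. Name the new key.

F# minor

The numeral III denotes a major triad on scale degree 3. With A on degree 3, the tonic of the new key is F#.
Degree 3 carries a major triad in natural-minor keys, so the destination is F# minor.
Check: the diatonic triads of F# minor (natural minor) are F#m (i), G#dim (ii°), A (III), Bm (iv), C#m (v), D (VI), E (VII) — A is indeed III.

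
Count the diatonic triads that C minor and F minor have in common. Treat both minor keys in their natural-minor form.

Diatonic triads of C minor (natural minor): Cm (i), Ddim (ii°), Eb (III), Fm (iv), Gm (v), Ab (VI), Bb (VII).
Diatonic triads of F minor (natural minor): Fm (i), Gdim (ii°), Ab (III), Bbm (iv), Cm (v), Db (VI), Eb (VII).
Matching root and quality in both lists: Cm, Eb, Fm, Ab.
That gives 4 common triads.

4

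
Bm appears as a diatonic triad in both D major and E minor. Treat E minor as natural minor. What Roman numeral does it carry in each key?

The scale of D major is D E F# G A B C#; B is degree 6, and the triad built there (B-D-F#) is minor, so it is vi.
The scale of E minor (natural minor) is E F# G A B C D; B is degree 5, and the triad built there (B-D-F#) is minor, so it is v.

vi in D major; v in E minor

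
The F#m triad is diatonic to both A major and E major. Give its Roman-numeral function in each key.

The scale of A major is A B C# D E F# G#; F# is degree 6, and the triad built there (F#-A-C#) is minor, so it is vi.
The scale of E major is E F# G# A B C# D#; F# is degree 2, and the triad built there (F#-A-C#) is minor, so it is ii.

vi in A major; ii in E major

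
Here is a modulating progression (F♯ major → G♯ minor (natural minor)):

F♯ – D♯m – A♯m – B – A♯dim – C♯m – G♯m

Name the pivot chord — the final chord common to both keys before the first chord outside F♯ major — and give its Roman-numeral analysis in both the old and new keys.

Chords diatonic to F♯ major: F♯, G♯m, A♯m, B, C♯, D♯m, E♯dim.
Reading the progression, the first chord not in that set is A♯dim, so the modulation leaves F♯ major there.
The chord immediately before A♯dim is B, which is diatonic to both keys: IV in F♯ major and III in G♯ minor.

B — IV in F♯ major, III in G♯ minor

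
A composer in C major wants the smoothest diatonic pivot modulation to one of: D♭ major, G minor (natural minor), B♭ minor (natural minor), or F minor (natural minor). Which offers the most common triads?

Triads of C major: C (I), Dm (ii), Em (iii), F (IV), G (V), Am (vi), Bdim (vii°).
D♭ major shares 0: none.
G minor (natural minor) shares 2: Dm, F.
B♭ minor (natural minor) shares 0: none.
F minor (natural minor) shares 0: none.
The most common triads (2) are shared with G minor.

G minor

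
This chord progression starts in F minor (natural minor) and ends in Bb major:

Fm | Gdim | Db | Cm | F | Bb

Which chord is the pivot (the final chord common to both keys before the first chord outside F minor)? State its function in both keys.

Cm — v in F minor, ii in Bb major

Chords diatonic to F minor: Fm, Gdim, Ab, Bbm, Cm, Db, Eb.
Reading the progression, the first chord not in that set is F, so the modulation leaves F minor there.
The chord immediately before F is Cm, which is diatonic to both keys: v in F minor and ii in Bb major.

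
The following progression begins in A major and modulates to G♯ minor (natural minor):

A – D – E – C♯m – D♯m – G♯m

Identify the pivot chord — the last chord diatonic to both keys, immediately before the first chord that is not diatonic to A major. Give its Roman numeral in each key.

C♯m — iii in A major, iv in G♯ minor

Chords diatonic to A major: A, Bm, C♯m, D, E, F♯m, G♯dim.
Reading the progression, the first chord not in that set is D♯m, so the modulation leaves A major there.
The chord immediately before D♯m is C♯m, which is diatonic to both keys: iii in A major and iv in G♯ minor.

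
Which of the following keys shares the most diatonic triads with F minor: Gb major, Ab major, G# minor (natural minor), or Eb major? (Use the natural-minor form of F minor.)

Triads of F minor (natural minor): Fm (i), Gdim (ii°), Ab (III), Bbm (iv), Cm (v), Db (VI), Eb (VII).
Gb major shares 2: Bbm, Db.
Ab major shares 7: Fm, Gdim, Ab, Bbm, Cm, Db, Eb.
G# minor (natural minor) shares 0: none.
Eb major shares 4: Fm, Ab, Cm, Eb.
The most common triads (7) are shared with Ab major.

Ab major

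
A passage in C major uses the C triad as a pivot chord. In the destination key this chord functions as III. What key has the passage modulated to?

The numeral III denotes a major triad on scale degree 3. With C on degree 3, the tonic of the new key is A.
Degree 3 carries a major triad in natural-minor keys, so the destination is A minor.
Check: the diatonic triads of A minor (natural minor) are Am (i), Bdim (ii°), C (III), Dm (iv), Em (v), F (VI), G (VII) — C is indeed III.

A minor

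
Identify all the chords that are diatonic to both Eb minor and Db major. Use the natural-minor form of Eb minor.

Triads in Eb minor (natural minor): Ebm (i), Fdim (ii°), Gb (III), Abm (iv), Bbm (v), Cb (VI), Db (VII).
Triads in Db major: Db (I), Ebm (ii), Fm (iii), Gb (IV), Ab (V), Bbm (vi), Cdim (vii°).
Shared triads with their functions: Ebm (i in Eb minor, ii in Db major); Gb (III in Eb minor, IV in Db major); Bbm (v in Eb minor, vi in Db major); Db (VII in Eb minor, I in Db major).

Ebm, Gb, Bbm, Db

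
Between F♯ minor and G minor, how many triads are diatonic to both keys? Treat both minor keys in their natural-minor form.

0

Diatonic triads of F♯ minor (natural minor): F♯ minor (i), G♯ diminished (ii°), A major (III), B minor (iv), C♯ minor (v), D major (VI), E major (VII).
Diatonic triads of G minor (natural minor): G minor (i), A diminished (ii°), B♭ major (III), C minor (iv), D minor (v), E♭ major (VI), F major (VII).
No triad has the same root and quality in both keys.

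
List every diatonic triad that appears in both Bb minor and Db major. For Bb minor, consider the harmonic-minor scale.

Bbm, Cdim, Ebm, Gb

Triads in Bb minor (harmonic minor): Bb minor (i), C diminished (ii°), Db augmented (III+), Eb minor (iv), F major (V), Gb major (VI), A diminished (vii°).
Triads in Db major: Db major (I), Eb minor (ii), F minor (iii), Gb major (IV), Ab major (V), Bb minor (vi), C diminished (vii°).
Shared triads with their functions: Bb minor (i in Bb minor, vi in Db major); C diminished (ii° in Bb minor, vii° in Db major); Eb minor (iv in Bb minor, ii in Db major); Gb major (VI in Bb minor, IV in Db major).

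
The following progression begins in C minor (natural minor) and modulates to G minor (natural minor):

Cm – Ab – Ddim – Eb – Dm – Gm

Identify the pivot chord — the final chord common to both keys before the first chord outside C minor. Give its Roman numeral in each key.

Eb — III in C minor, VI in G minor

Chords diatonic to C minor: Cm, Ddim, Eb, Fm, Gm, Ab, Bb.
Reading the progression, the first chord not in that set is Dm, so the modulation leaves C minor there.
The chord immediately before Dm is Eb, which is diatonic to both keys: III in C minor and VI in G minor.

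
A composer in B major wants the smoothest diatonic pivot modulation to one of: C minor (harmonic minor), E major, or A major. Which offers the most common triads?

E major

Triads of B major: B (I), C#m (ii), D#m (iii), E (IV), F# (V), G#m (vi), A#dim (vii°).
C minor (harmonic minor) shares 0: none.
E major shares 4: B, C#m, E, G#m.
A major shares 2: C#m, E.
The most common triads (4) are shared with E major.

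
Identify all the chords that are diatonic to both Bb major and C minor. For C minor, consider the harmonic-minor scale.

Cm

Triads in Bb major: Bb (I), Cm (ii), Dm (iii), Eb (IV), F (V), Gm (vi), Adim (vii°).
Triads in C minor (harmonic minor): Cm (i), Ddim (ii°), Ebaug (III+), Fm (iv), G (V), Ab (VI), Bdim (vii°).
Shared triads with their functions: Cm (ii in Bb major, i in C minor).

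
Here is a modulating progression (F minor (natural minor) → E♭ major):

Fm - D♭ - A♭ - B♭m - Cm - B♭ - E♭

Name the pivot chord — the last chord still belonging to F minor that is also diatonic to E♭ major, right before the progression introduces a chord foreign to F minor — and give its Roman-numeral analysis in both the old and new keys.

Cm — v in F minor, vi in E♭ major

Chords diatonic to F minor: Fm, Gdim, A♭, B♭m, Cm, D♭, E♭.
Reading the progression, the first chord not in that set is B♭, so the modulation leaves F minor there.
The chord immediately before B♭ is Cm, which is diatonic to both keys: v in F minor and vi in E♭ major.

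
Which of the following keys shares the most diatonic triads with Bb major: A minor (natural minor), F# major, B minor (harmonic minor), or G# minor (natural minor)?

Triads of Bb major: Bb major (I), C minor (ii), D minor (iii), Eb major (IV), F major (V), G minor (vi), A diminished (vii°).
A minor (natural minor) shares 2: Dm, F.
F# major shares 0: none.
B minor (harmonic minor) shares 0: none.
G# minor (natural minor) shares 0: none.
The most common triads (2) are shared with A minor.

A minor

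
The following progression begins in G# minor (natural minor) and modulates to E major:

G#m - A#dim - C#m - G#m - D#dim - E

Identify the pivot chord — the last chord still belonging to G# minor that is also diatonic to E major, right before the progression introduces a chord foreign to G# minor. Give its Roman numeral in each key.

Chords diatonic to G# minor: G#m, A#dim, B, C#m, D#m, E, F#.
Reading the progression, the first chord not in that set is D#dim, so the modulation leaves G# minor there.
The chord immediately before D#dim is G#m, which is diatonic to both keys: i in G# minor and iii in E major.

G#m — i in G# minor, iii in E major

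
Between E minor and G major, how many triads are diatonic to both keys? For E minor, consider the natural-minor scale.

7

Diatonic triads of E minor (natural minor): Em (i), F♯dim (ii°), G (III), Am (iv), Bm (v), C (VI), D (VII).
Diatonic triads of G major: G (I), Am (ii), Bm (iii), C (IV), D (V), Em (vi), F♯dim (vii°).
Matching root and quality in both lists: Em, F♯dim, G, Am, Bm, C, D.
That gives 7 common triads.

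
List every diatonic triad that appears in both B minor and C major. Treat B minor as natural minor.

Triads in B minor (natural minor): Bm (i), C♯dim (ii°), D (III), Em (iv), F♯m (v), G (VI), A (VII).
Triads in C major: C (I), Dm (ii), Em (iii), F (IV), G (V), Am (vi), Bdim (vii°).
Shared triads with their functions: Em (iv in B minor, iii in C major); G (VI in B minor, V in C major).

Em, G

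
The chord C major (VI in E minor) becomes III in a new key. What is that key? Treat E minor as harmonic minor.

A minor

The numeral III denotes a major triad on scale degree 3. With C on degree 3, the tonic of the new key is A.
Degree 3 carries a major triad in natural-minor keys, so the destination is A minor.
Check: the diatonic triads of A minor (natural minor) are Am (i), Bdim (ii°), C (III), Dm (iv), Em (v), F (VI), G (VII) — C major is indeed III.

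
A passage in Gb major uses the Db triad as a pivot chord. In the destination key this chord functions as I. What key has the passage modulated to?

Db major

The numeral I denotes a major triad on scale degree 1. With Db on degree 1, the tonic of the new key is Db.
Degree 1 carries a major triad in major keys, so the destination is Db major.
Check: the diatonic triads of Db major are Db (I), Ebm (ii), Fm (iii), Gb (IV), Ab (V), Bbm (vi), Cdim (vii°) — Db is indeed I.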